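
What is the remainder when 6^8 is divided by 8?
By repeated squaring (mod 8): 6^{1}≡6, 6^{2}≡4, 6^{4}≡0, 6^{8}≡0. So 6^{8} ≡ 0 (mod 8)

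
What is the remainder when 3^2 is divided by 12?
3^{2} = 9 ≡ 9 (mod 12)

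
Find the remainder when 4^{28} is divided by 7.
By Fermat: 4^{6} ≡ 1 mod 7. 28 = 4×6 + 4. So 4^{28} ≡ 4^{4} ≡ 4 mod 7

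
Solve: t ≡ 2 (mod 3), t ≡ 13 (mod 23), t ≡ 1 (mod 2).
M = 3 × 23 × 2 = 138. M₁ = 46, y₁ ≡ 1 (mod 3). M₂ = 6, y₂ ≡ 4 (mod 23). M₃ = 69, y₃ ≡ 1 (mod 2). t = 2×46×1 + 13×6×4 + 1×69×1 ≡ 59 (mod 138)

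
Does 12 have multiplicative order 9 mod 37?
Powers of 12 mod 37: 12^1≡12, 12^2≡33, 12^3≡26, 12^4≡16, 12^5≡7, 12^6≡10, 12^7≡9, 12^8≡34, 12^9≡1. First k with 12^k≡1 is k=9. Yes, ord_37(12) = 9.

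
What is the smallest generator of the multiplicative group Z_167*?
g = 5. Powers: [5, 25, 125, 124, 119, 94, 136, ...] generates all 166 non-zero residues.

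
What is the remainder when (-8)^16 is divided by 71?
By repeated squaring mod 71: (-8)^{1}≡63, (-8)^{2}≡64, (-8)^{4}≡49, (-8)^{8}≡58, (-8)^{16}≡27. So (-8)^{16} ≡ 27 mod 71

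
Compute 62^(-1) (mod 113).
Since 113 is prime, by Fermat 62^(-1) ≡ 62^{111} ≡ 31 (mod 113). Verify: 62 × 31 = 1922 ≡ 1 (mod 113)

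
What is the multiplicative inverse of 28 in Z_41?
Since 41 is prime, by Fermat 28^(-1) ≡ 28^{39} ≡ 22 mod 41. Verify: 28 × 22 = 616 ≡ 1 mod 41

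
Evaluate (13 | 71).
(13/71) = 13^{35} mod 71 = -1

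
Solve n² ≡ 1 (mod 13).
The square roots of 1 mod 13 are 1 and 12. Verify: 1² = 1 ≡ 1 (mod 13)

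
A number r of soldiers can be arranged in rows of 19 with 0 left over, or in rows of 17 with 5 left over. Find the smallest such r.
M = 19 × 17 = 323. M₁ = 17, y₁ ≡ 9 mod 19. M₂ = 19, y₂ ≡ 9 mod 17. r = 0×17×9 + 5×19×9 ≡ 209 mod 323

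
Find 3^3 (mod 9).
3^{3} = 27 ≡ 0 (mod 9)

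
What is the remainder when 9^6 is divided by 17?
By repeated squaring (mod 17): 9^{1}≡9, 9^{2}≡13, 9^{4}≡16. Then 9^{6} = 9^{4+2} ≡ 16 × 13 ≡ 4 (mod 17)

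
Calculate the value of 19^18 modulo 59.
By repeated squaring mod 59: 19^{1}≡19, 19^{2}≡7, 19^{4}≡49, 19^{8}≡41, 19^{16}≡29. Then 19^{18} = 19^{16+2} ≡ 29 × 7 ≡ 26 mod 59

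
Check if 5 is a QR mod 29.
By Euler's criterion: 5^{14} ≡ 1 (mod 29). Since this equals 1, 5 is a QR.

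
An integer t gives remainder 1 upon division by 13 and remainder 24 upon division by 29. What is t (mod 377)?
M = 13 × 29 = 377. M₁ = 29, y₁ ≡ 9 (mod 13). M₂ = 13, y₂ ≡ 9 (mod 29). t = 1×29×9 + 24×13×9 ≡ 53 (mod 377)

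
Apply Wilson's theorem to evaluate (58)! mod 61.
(60)! = (58)! × (59) × (60) ≡ -1 mod 61. So (58)! ≡ -1 × [(60)(59)]^(-1) ≡ 30 mod 61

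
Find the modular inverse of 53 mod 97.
Since 97 is prime, by Fermat 53^(-1) ≡ 53^{95} ≡ 11 (mod 97). Verify: 53 × 11 = 583 ≡ 1 (mod 97)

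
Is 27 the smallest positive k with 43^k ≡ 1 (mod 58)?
Powers of 43 mod 58: 43^1≡43, 43^2≡51, 43^3≡47, 43^4≡49, 43^5≡19, 43^6≡5, 43^7≡41, 43^8≡23, 43^9≡3, 43^10≡13, 43^11≡37, 43^12≡25, 43^13≡31, 43^14≡57, 43^15≡15, 43^16≡7, 43^17≡11, 43^18≡9, 43^19≡39, 43^20≡53, 43^21≡17, 43^22≡35, 43^23≡55, 43^24≡45, 43^25≡21, 43^26≡33, 43^27≡27, 43^28≡1. 43^27≡27≢1, so ord ≠ 27. No, the actual order is 28.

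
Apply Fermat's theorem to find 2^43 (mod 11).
By Fermat: 2^{10} ≡ 1 (mod 11). 43 = 4×10 + 3. So 2^{43} ≡ 2^{3} ≡ 8 (mod 11)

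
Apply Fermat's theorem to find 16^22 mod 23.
By Fermat's Little Theorem, 16^{22} ≡ 1 mod 23 since 23 is prime and gcd(16, 23) = 1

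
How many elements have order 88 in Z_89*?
A prime p has φ(p-1) primitive roots; here φ(88) = 40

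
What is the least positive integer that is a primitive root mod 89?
g = 3. Powers: [3, 9, 27, 81, 65, 17, 51, 64, 14, ...] generates all 88 non-zero residues.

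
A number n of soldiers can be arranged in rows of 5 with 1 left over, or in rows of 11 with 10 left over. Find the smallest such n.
M = 5 × 11 = 55. M₁ = 11, y₁ ≡ 1 (mod 5). M₂ = 5, y₂ ≡ 9 (mod 11). n = 1×11×1 + 10×5×9 ≡ 21 (mod 55)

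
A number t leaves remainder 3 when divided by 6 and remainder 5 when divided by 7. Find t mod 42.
M = 6 × 7 = 42. M₁ = 7, y₁ ≡ 1 mod 6. M₂ = 6, y₂ ≡ 6 mod 7. t = 3×7×1 + 5×6×6 ≡ 33 mod 42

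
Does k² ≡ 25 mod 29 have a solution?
By Euler's criterion: 25^{14} ≡ 1 mod 29. Since this equals 1, 25 is a QR.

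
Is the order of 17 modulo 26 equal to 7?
Powers of 17 mod 26: 17^1≡17, 17^2≡3, 17^3≡25, 17^4≡9, 17^5≡23, 17^6≡1. Already 17^6≡1, so the order is 6 < 7. No, the actual order is 6.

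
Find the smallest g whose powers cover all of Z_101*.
g = 2. Powers: [2, 4, 8, 16, 32, 64, 27, 54, 7, 14, ...] generates all 100 non-zero residues.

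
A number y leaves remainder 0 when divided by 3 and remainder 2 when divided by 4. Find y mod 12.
M = 3 × 4 = 12. M₁ = 4, y₁ ≡ 1 mod 3. M₂ = 3, y₂ ≡ 3 mod 4. y = 0×4×1 + 2×3×3 ≡ 6 mod 12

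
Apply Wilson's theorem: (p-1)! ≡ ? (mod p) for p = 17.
By Wilson's theorem, (16)! ≡ -1 ≡ 16 (mod 17)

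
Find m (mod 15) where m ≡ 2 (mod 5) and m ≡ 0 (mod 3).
M = 5 × 3 = 15. M₁ = 3, y₁ ≡ 2 (mod 5). M₂ = 5, y₂ ≡ 2 (mod 3). m = 2×3×2 + 0×5×2 ≡ 12 (mod 15)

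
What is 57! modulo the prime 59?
(58)! = (57)! × (58) ≡ -1 mod 59. So (57)! ≡ -1 × (58)^(-1) ≡ (-1)×(-1) = 1 mod 59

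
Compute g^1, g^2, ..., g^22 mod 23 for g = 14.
14^1, 14^2, ..., 14^{22} mod 23: [14, 12, 7, 6, 15, 3, 19, 13, 21, 18, 22, 9, 11, 16, 17, 8, 20, 4, 10, 2, 5, 1]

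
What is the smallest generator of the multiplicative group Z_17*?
g = 3. Powers: [3, 9, 10, 13, 5, 15, 11, ...] generates all 16 non-zero residues.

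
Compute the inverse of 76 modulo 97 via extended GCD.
Extended GCD: 76(-37) + 97(29) = 1. So 76^(-1) ≡ -37 ≡ 60 mod 97. Verify: 76 × 60 = 4560 ≡ 1 mod 97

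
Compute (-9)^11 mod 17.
By repeated squaring (mod 17): (-9)^{1}≡8, (-9)^{2}≡13, (-9)^{4}≡16, (-9)^{8}≡1. Then (-9)^{11} = (-9)^{8+2+1} ≡ 1 × 13 × 8 ≡ 2 (mod 17)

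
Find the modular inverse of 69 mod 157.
Since 157 is prime, by Fermat 69^(-1) ≡ 69^{155} ≡ 66 (mod 157). Verify: 69 × 66 = 4554 ≡ 1 (mod 157)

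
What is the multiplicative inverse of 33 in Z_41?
Since 41 is prime, by Fermat 33^(-1) ≡ 33^{39} ≡ 5 mod 41. Verify: 33 × 5 = 165 ≡ 1 mod 41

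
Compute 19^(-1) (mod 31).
Since 31 is prime, by Fermat 19^(-1) ≡ 19^{29} ≡ 18 (mod 31). Verify: 19 × 18 = 342 ≡ 1 (mod 31)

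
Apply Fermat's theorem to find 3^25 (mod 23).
By Fermat: 3^{22} ≡ 1 (mod 23). So 3^{25} = 3^{22} · 3^{3} ≡ 3^{3} ≡ 4 (mod 23)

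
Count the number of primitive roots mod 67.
There are φ(67-1) = φ(66) = 20 primitive roots modulo 67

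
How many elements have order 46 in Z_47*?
Number of primitive roots mod 47 = φ(p-1) = φ(46) = 22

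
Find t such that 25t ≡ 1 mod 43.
Since 43 is prime, by Fermat 25^(-1) ≡ 25^{41} ≡ 31 mod 43. Verify: 25 × 31 = 775 ≡ 1 mod 43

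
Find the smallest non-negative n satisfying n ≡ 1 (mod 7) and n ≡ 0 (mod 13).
M = 7 × 13 = 91. M₁ = 13, y₁ ≡ 6 (mod 7). M₂ = 7, y₂ ≡ 2 (mod 13). n = 1×13×6 + 0×7×2 ≡ 78 (mod 91)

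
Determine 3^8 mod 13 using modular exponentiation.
By repeated squaring mod 13: 3^{1}≡3, 3^{2}≡9, 3^{4}≡3, 3^{8}≡9. So 3^{8} ≡ 9 mod 13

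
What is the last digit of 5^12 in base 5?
By repeated squaring (mod 5): 5^{1}≡0, 5^{2}≡0, 5^{4}≡0, 5^{8}≡0. Then 5^{12} = 5^{8+4} ≡ 0 × 0 ≡ 0 (mod 5)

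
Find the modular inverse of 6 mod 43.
Since 43 is prime, by Fermat 6^(-1) ≡ 6^{41} ≡ 36 (mod 43). Verify: 6 × 36 = 216 ≡ 1 (mod 43)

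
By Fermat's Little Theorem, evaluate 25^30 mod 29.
By Fermat: 25^{28} ≡ 1 (mod 29). So 25^{30} = 25^{28} · 25^{2} ≡ 25^{2} ≡ 16 (mod 29)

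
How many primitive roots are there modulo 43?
There are φ(43-1) = φ(42) = 12 primitive roots modulo 43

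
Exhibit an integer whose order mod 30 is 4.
7 has order 4 mod 30 since 7^{4} ≡ 1 mod 30 and no smaller power works.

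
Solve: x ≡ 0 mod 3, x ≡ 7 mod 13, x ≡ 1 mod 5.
M = 3 × 13 × 5 = 195. M₁ = 65, y₁ ≡ 2 mod 3. M₂ = 15, y₂ ≡ 7 mod 13. M₃ = 39, y₃ ≡ 4 mod 5. x = 0×65×2 + 7×15×7 + 1×39×4 ≡ 111 mod 195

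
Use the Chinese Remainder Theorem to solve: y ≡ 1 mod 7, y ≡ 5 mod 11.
M = 7 × 11 = 77. M₁ = 11, y₁ ≡ 2 mod 7. M₂ = 7, y₂ ≡ 8 mod 11. y = 1×11×2 + 5×7×8 ≡ 71 mod 77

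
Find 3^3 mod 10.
3^{3} = 27 ≡ 7 mod 10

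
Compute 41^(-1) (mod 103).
Since 103 is prime, by Fermat 41^(-1) ≡ 41^{101} ≡ 98 (mod 103). Verify: 41 × 98 = 4018 ≡ 1 (mod 103)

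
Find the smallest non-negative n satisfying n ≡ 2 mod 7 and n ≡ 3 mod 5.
M = 7 × 5 = 35. M₁ = 5, y₁ ≡ 3 mod 7. M₂ = 7, y₂ ≡ 3 mod 5. n = 2×5×3 + 3×7×3 ≡ 23 mod 35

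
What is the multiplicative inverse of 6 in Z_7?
Since 7 is prime, by Fermat 6^(-1) ≡ 6^{5} ≡ 6 mod 7. Verify: 6 × 6 = 36 ≡ 1 mod 7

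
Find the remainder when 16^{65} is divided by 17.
By Fermat: 16^{16} ≡ 1 mod 17. 65 = 4×16 + 1. So 16^{65} ≡ 16^{1} ≡ 16 mod 17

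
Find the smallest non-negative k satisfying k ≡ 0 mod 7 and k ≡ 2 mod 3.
M = 7 × 3 = 21. M₁ = 3, y₁ ≡ 5 mod 7. M₂ = 7, y₂ ≡ 1 mod 3. k = 0×3×5 + 2×7×1 ≡ 14 mod 21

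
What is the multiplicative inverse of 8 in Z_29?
Since 29 is prime, by Fermat 8^(-1) ≡ 8^{27} ≡ 11 (mod 29). Verify: 8 × 11 = 88 ≡ 1 (mod 29)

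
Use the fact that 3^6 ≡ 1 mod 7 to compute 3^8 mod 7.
By Fermat: 3^{6} ≡ 1 mod 7. So 3^{8} = 3^{6} · 3^{2} ≡ 3^{2} ≡ 2 mod 7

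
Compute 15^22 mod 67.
By repeated squaring mod 67: 15^{1}≡15, 15^{2}≡24, 15^{4}≡40, 15^{8}≡59, 15^{16}≡64. Then 15^{22} = 15^{16+4+2} ≡ 64 × 40 × 24 ≡ 1 mod 67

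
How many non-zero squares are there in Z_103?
For prime 103, there are (p-1)/2 = (103-1)/2 = 51 quadratic residues (excluding 0).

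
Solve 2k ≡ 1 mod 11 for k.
Since 11 is prime, by Fermat 2^(-1) ≡ 2^{9} ≡ 6 mod 11. Verify: 2 × 6 = 12 ≡ 1 mod 11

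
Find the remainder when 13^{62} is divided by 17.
By Fermat: 13^{16} ≡ 1 (mod 17). 62 = 3×16 + 14. So 13^{62} ≡ 13^{14} ≡ 16 (mod 17)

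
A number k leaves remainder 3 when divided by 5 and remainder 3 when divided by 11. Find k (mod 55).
M = 5 × 11 = 55. M₁ = 11, y₁ ≡ 1 (mod 5). M₂ = 5, y₂ ≡ 9 (mod 11). k = 3×11×1 + 3×5×9 ≡ 3 (mod 55)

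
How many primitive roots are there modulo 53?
A prime p has φ(p-1) primitive roots; here φ(52) = 24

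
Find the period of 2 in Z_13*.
Powers of 2 mod 13: 2^1≡2, 2^2≡4, 2^3≡8, 2^4≡3, 2^5≡6, 2^6≡12, 2^7≡11, 2^8≡9, 2^9≡5, 2^10≡10, 2^11≡7, 2^12≡1. So the order of 2 is 12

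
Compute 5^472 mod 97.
Using Fermat: 5^{96} ≡ 1 mod 97. 472 ≡ 88 mod 96. So 5^{472} ≡ 5^{88} ≡ 81 mod 97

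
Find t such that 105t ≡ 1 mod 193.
Since 193 is prime, by Fermat 105^(-1) ≡ 105^{191} ≡ 125 mod 193. Verify: 105 × 125 = 13125 ≡ 1 mod 193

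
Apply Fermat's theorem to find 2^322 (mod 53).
By Fermat: 2^{52} ≡ 1 (mod 53). 322 ≡ 10 (mod 52). So 2^{322} ≡ 2^{10} ≡ 17 (mod 53)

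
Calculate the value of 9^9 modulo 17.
By repeated squaring mod 17: 9^{1}≡9, 9^{2}≡13, 9^{4}≡16, 9^{8}≡1. Then 9^{9} = 9^{8+1} ≡ 1 × 9 ≡ 9 mod 17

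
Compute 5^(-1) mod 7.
Since 7 is prime, by Fermat 5^(-1) ≡ 5^{5} ≡ 3 mod 7. Verify: 5 × 3 = 15 ≡ 1 mod 7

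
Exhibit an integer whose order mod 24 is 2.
11 has order 2 mod 24 since 11^{2} ≡ 1 (mod 24) and no smaller power works.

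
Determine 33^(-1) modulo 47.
Since 47 is prime, by Fermat 33^(-1) ≡ 33^{45} ≡ 10 mod 47. Verify: 33 × 10 = 330 ≡ 1 mod 47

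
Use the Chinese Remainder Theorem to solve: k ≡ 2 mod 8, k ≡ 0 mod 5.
M = 8 × 5 = 40. M₁ = 5, y₁ ≡ 5 mod 8. M₂ = 8, y₂ ≡ 2 mod 5. k = 2×5×5 + 0×8×2 ≡ 10 mod 40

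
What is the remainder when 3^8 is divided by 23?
By repeated squaring mod 23: 3^{1}≡3, 3^{2}≡9, 3^{4}≡12, 3^{8}≡6. So 3^{8} ≡ 6 mod 23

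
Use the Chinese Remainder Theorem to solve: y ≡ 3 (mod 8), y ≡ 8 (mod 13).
M = 8 × 13 = 104. M₁ = 13, y₁ ≡ 5 (mod 8). M₂ = 8, y₂ ≡ 5 (mod 13). y = 3×13×5 + 8×8×5 ≡ 99 (mod 104)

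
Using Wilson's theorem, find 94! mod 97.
(96)! = (94)! × (95) × (96) ≡ -1 (mod 97). So (94)! ≡ -1 × [(96)(95)]^(-1) ≡ 48 (mod 97)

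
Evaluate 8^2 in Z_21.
8^{2} = 64 ≡ 1 (mod 21)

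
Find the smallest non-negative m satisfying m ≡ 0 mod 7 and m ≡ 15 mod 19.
M = 7 × 19 = 133. M₁ = 19, y₁ ≡ 3 mod 7. M₂ = 7, y₂ ≡ 11 mod 19. m = 0×19×3 + 15×7×11 ≡ 91 mod 133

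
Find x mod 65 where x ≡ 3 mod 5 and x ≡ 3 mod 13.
M = 5 × 13 = 65. M₁ = 13, y₁ ≡ 2 mod 5. M₂ = 5, y₂ ≡ 8 mod 13. x = 3×13×2 + 3×5×8 ≡ 3 mod 65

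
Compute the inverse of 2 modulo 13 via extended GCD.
Extended GCD: 2(-6) + 13(1) = 1. So 2^(-1) ≡ -6 ≡ 7 mod 13. Verify: 2 × 7 = 14 ≡ 1 mod 13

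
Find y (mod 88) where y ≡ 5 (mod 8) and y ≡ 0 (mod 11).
M = 8 × 11 = 88. M₁ = 11, y₁ ≡ 3 (mod 8). M₂ = 8, y₂ ≡ 7 (mod 11). y = 5×11×3 + 0×8×7 ≡ 77 (mod 88)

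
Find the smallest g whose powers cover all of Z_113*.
g = 3. Powers: [3, 9, 27, 81, 17, 51, ...] generates all 112 non-zero residues.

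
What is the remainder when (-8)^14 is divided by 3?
Using Fermat: (-8)^{2} ≡ 1 mod 3. 14 ≡ 0 mod 2. So (-8)^{14} ≡ (-8)^{0} ≡ 1 mod 3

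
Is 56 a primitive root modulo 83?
ord_83(56) divides 82. For each prime q|82: 56^{41}≡82, 56^{2}≡65, none ≡ 1. So 56 has order 82 and is a primitive root mod 83.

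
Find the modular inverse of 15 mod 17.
Since 17 is prime, by Fermat 15^(-1) ≡ 15^{15} ≡ 8 mod 17. Verify: 15 × 8 = 120 ≡ 1 mod 17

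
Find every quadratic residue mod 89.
QRs mod 89: {1, 2, 4, 5, 8, 9, 10, 11, 16, 17, 18, 20, 21, 22, 25, 32, 34, 36, 39, 40, 42, 44, 45, 47, 49, 50, 53, 55, 57, 64, 67, 68, 69, 71, 72, 73, 78, 79, 80, 81, 84, 85, 87, 88}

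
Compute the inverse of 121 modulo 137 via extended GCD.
Extended GCD: 121(-60) + 137(53) = 1. So 121^(-1) ≡ -60 ≡ 77 (mod 137). Verify: 121 × 77 = 9317 ≡ 1 (mod 137)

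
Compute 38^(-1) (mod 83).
Since 83 is prime, by Fermat 38^(-1) ≡ 38^{81} ≡ 59 (mod 83). Verify: 38 × 59 = 2242 ≡ 1 (mod 83)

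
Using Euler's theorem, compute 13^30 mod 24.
By Euler: 13^{8} ≡ 1 mod 24 since gcd(13, 24) = 1. 30 = 3×8 + 6. So 13^{30} ≡ 13^{6} ≡ 1 mod 24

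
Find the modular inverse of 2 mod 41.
Since 41 is prime, by Fermat 2^(-1) ≡ 2^{39} ≡ 21 mod 41. Verify: 2 × 21 = 42 ≡ 1 mod 41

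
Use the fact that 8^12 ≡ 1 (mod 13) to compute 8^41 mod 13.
By Fermat: 8^{12} ≡ 1 (mod 13). 41 = 3×12 + 5. So 8^{41} ≡ 8^{5} ≡ 8 (mod 13)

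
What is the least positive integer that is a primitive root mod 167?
g = 5. For each prime q|166: 5^{83}≡166, 5^{2}≡25, none ≡ 1, so ord_167(5) = 166 and 5 is a primitive root.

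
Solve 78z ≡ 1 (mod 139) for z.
Since 139 is prime, by Fermat 78^(-1) ≡ 78^{137} ≡ 41 (mod 139). Verify: 78 × 41 = 3198 ≡ 1 (mod 139)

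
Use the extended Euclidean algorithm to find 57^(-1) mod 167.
Extended GCD: 57(-41) + 167(14) = 1. So 57^(-1) ≡ -41 ≡ 126 (mod 167). Verify: 57 × 126 = 7182 ≡ 1 (mod 167)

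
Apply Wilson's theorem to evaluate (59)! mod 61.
(60)! = (59)! × (60) ≡ -1 mod 61. So (59)! ≡ -1 × (60)^(-1) ≡ (-1)×(-1) = 1 mod 61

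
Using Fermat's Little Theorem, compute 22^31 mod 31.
By Fermat: 22^{30} ≡ 1 (mod 31). So 22^{31} = 22^{30} · 22^{1} ≡ 22^{1} ≡ 22 (mod 31)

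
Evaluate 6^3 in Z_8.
6^{3} = 216 ≡ 0 mod 8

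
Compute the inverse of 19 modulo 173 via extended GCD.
Extended GCD: 19(82) + 173(-9) = 1. So 19^(-1) ≡ 82 mod 173. Verify: 19 × 82 = 1558 ≡ 1 mod 173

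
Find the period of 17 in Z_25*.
Powers of 17 mod 25: 17^1≡17, 17^2≡14, 17^3≡13, 17^4≡21, 17^5≡7, 17^6≡19, 17^7≡23, 17^8≡16, 17^9≡22, 17^10≡24, 17^11≡8, 17^12≡11, 17^13≡12, 17^14≡4, 17^15≡18, 17^16≡6, 17^17≡2, 17^18≡9, 17^19≡3, 17^20≡1. Order = 20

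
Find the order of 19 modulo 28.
Powers of 19 mod 28: 19^1≡19, 19^2≡25, 19^3≡27, 19^4≡9, 19^5≡3, 19^6≡1. So the order of 19 is 6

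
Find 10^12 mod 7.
Using Fermat: 10^{6} ≡ 1 mod 7. 12 ≡ 0 mod 6. So 10^{12} ≡ 10^{0} ≡ 1 mod 7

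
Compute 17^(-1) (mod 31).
Since 31 is prime, by Fermat 17^(-1) ≡ 17^{29} ≡ 11 (mod 31). Verify: 17 × 11 = 187 ≡ 1 (mod 31)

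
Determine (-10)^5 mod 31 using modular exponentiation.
By repeated squaring (mod 31): (-10)^{1}≡21, (-10)^{2}≡7, (-10)^{4}≡18. Then (-10)^{5} = (-10)^{4+1} ≡ 18 × 21 ≡ 6 (mod 31)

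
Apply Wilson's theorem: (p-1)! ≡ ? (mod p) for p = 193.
By Wilson's theorem, (192)! ≡ -1 ≡ 192 mod 193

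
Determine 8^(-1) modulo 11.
Since 11 is prime, by Fermat 8^(-1) ≡ 8^{9} ≡ 7 (mod 11). Verify: 8 × 7 = 56 ≡ 1 (mod 11)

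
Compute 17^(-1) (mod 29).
Since 29 is prime, by Fermat 17^(-1) ≡ 17^{27} ≡ 12 (mod 29). Verify: 17 × 12 = 204 ≡ 1 (mod 29)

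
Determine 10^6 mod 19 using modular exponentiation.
By repeated squaring (mod 19): 10^{1}≡10, 10^{2}≡5, 10^{4}≡6. Then 10^{6} = 10^{4+2} ≡ 6 × 5 ≡ 11 (mod 19)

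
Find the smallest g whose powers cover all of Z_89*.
g = 3. Powers: [3, 9, 27, 81, 65, 17, ...] generates all 88 non-zero residues.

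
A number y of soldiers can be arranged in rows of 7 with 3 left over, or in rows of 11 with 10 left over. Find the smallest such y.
M = 7 × 11 = 77. M₁ = 11, y₁ ≡ 2 (mod 7). M₂ = 7, y₂ ≡ 8 (mod 11). y = 3×11×2 + 10×7×8 ≡ 10 (mod 77)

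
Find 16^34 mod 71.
By repeated squaring mod 71: 16^{1}≡16, 16^{2}≡43, 16^{4}≡3, 16^{8}≡9, 16^{16}≡10, 16^{32}≡29. Then 16^{34} = 16^{32+2} ≡ 29 × 43 ≡ 40 mod 71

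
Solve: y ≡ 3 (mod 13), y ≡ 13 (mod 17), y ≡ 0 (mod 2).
M = 13 × 17 × 2 = 442. M₁ = 34, y₁ ≡ 5 (mod 13). M₂ = 26, y₂ ≡ 2 (mod 17). M₃ = 221, y₃ ≡ 1 (mod 2). y = 3×34×5 + 13×26×2 + 0×221×1 ≡ 302 (mod 442)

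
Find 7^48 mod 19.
Using Fermat: 7^{18} ≡ 1 mod 19. 48 ≡ 12 mod 18. So 7^{48} ≡ 7^{12} ≡ 1 mod 19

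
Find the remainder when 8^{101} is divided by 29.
By Fermat: 8^{28} ≡ 1 mod 29. 101 = 3×28 + 17. So 8^{101} ≡ 8^{17} ≡ 10 mod 29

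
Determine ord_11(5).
Powers of 5 mod 11: 5^1≡5, 5^2≡3, 5^3≡4, 5^4≡9, 5^5≡1. Order = 5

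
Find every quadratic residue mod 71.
QRs mod 71: {1, 2, 3, 4, 5, 6, 8, 9, 10, 12, 15, 16, 18, 19, 20, 24, 25, 27, 29, 30, 32, 36, 37, 38, 40, 43, 45, 48, 49, 50, 54, 57, 58, 60, 64}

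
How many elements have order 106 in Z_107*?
There are φ(107-1) = φ(106) = 52 primitive roots modulo 107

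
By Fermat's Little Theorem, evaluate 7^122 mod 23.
By Fermat: 7^{22} ≡ 1 (mod 23). 122 = 5×22 + 12. So 7^{122} ≡ 7^{12} ≡ 16 (mod 23)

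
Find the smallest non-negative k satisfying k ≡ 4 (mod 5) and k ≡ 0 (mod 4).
M = 5 × 4 = 20. M₁ = 4, y₁ ≡ 4 (mod 5). M₂ = 5, y₂ ≡ 1 (mod 4). k = 4×4×4 + 0×5×1 ≡ 4 (mod 20)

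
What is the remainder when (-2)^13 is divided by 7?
Using Fermat: (-2)^{6} ≡ 1 (mod 7). 13 ≡ 1 (mod 6). So (-2)^{13} ≡ (-2)^{1} ≡ 5 (mod 7)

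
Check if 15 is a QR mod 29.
By Euler's criterion: 15^{14} ≡ 28 (mod 29). Since this equals -1 (≡ 28), 15 is not a QR.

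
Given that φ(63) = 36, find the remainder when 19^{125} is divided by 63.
By Euler: 19^{36} ≡ 1 mod 63 since gcd(19, 63) = 1. 125 = 3×36 + 17. So 19^{125} ≡ 19^{17} ≡ 10 mod 63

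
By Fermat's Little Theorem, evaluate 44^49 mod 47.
By Fermat: 44^{46} ≡ 1 (mod 47). So 44^{49} = 44^{46} · 44^{3} ≡ 44^{3} ≡ 20 (mod 47)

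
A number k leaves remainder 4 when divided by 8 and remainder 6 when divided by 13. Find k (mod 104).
M = 8 × 13 = 104. M₁ = 13, y₁ ≡ 5 (mod 8). M₂ = 8, y₂ ≡ 5 (mod 13). k = 4×13×5 + 6×8×5 ≡ 84 (mod 104)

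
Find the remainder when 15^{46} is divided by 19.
By Fermat: 15^{18} ≡ 1 mod 19. 46 = 2×18 + 10. So 15^{46} ≡ 15^{10} ≡ 4 mod 19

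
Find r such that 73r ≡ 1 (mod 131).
Since 131 is prime, by Fermat 73^(-1) ≡ 73^{129} ≡ 70 (mod 131). Verify: 73 × 70 = 5110 ≡ 1 (mod 131)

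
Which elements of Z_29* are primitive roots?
There are φ(28) = 12 primitive roots mod 29: {2, 3, 8, 10, 11, 14, 15, 18, 19, 21, 26, 27}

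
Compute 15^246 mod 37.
Using Fermat: 15^{36} ≡ 1 mod 37. 246 ≡ 30 mod 36. So 15^{246} ≡ 15^{30} ≡ 11 mod 37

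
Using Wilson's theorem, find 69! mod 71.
(70)! = (69)! × (70) ≡ -1 mod 71. So (69)! ≡ -1 × (70)^(-1) ≡ (-1)×(-1) = 1 mod 71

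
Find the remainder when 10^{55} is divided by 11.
By Fermat: 10^{10} ≡ 1 (mod 11). 55 = 5×10 + 5. So 10^{55} ≡ 10^{5} ≡ 10 (mod 11)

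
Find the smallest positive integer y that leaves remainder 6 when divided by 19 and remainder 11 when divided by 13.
M = 19 × 13 = 247. M₁ = 13, y₁ ≡ 3 mod 19. M₂ = 19, y₂ ≡ 11 mod 13. y = 6×13×3 + 11×19×11 ≡ 63 mod 247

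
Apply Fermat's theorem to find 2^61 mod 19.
By Fermat: 2^{18} ≡ 1 mod 19. 61 = 3×18 + 7. So 2^{61} ≡ 2^{7} ≡ 14 mod 19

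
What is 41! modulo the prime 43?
(42)! = (41)! × (42) ≡ -1 mod 43. So (41)! ≡ -1 × (42)^(-1) ≡ (-1)×(-1) = 1 mod 43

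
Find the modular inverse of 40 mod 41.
Since 41 is prime, by Fermat 40^(-1) ≡ 40^{39} ≡ 40 (mod 41). Verify: 40 × 40 = 1600 ≡ 1 (mod 41)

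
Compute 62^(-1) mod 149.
Since 149 is prime, by Fermat 62^(-1) ≡ 62^{147} ≡ 137 mod 149. Verify: 62 × 137 = 8494 ≡ 1 mod 149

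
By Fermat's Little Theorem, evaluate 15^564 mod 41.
By Fermat: 15^{40} ≡ 1 mod 41. 564 ≡ 4 mod 40. So 15^{564} ≡ 15^{4} ≡ 31 mod 41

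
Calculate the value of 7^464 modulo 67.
Using Fermat: 7^{66} ≡ 1 mod 67. 464 ≡ 2 mod 66. So 7^{464} ≡ 7^{2} ≡ 49 mod 67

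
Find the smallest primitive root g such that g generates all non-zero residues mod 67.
g = 2. For each prime q|66: 2^{33}≡66, 2^{22}≡37, 2^{6}≡64, none ≡ 1, so ord_67(2) = 66 and 2 is a primitive root.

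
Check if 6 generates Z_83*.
ord_83(6) divides 82. For each prime q|82: 6^{41}≡82, 6^{2}≡36, none ≡ 1. So 6 has order 82 and is a primitive root mod 83.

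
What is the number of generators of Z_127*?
Number of primitive roots mod 127 = φ(p-1) = φ(126) = 36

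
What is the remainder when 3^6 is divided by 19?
By repeated squaring mod 19: 3^{1}≡3, 3^{2}≡9, 3^{4}≡5. Then 3^{6} = 3^{4+2} ≡ 5 × 9 ≡ 7 mod 19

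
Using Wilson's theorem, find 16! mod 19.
(18)! = (16)! × (17) × (18) ≡ -1 mod 19. So (16)! ≡ -1 × [(18)(17)]^(-1) ≡ 9 mod 19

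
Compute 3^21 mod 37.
By repeated squaring mod 37: 3^{1}≡3, 3^{2}≡9, 3^{4}≡7, 3^{8}≡12, 3^{16}≡33. Then 3^{21} = 3^{16+4+1} ≡ 33 × 7 × 3 ≡ 27 mod 37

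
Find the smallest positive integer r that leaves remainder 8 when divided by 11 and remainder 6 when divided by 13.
M = 11 × 13 = 143. M₁ = 13, y₁ ≡ 6 (mod 11). M₂ = 11, y₂ ≡ 6 (mod 13). r = 8×13×6 + 6×11×6 ≡ 19 (mod 143)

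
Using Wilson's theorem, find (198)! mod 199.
By Wilson's theorem, (198)! ≡ -1 ≡ 198 mod 199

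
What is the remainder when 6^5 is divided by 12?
By repeated squaring mod 12: 6^{1}≡6, 6^{2}≡0, 6^{4}≡0. Then 6^{5} = 6^{4+1} ≡ 0 × 6 ≡ 0 mod 12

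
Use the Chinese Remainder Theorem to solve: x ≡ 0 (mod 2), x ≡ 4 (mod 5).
M = 2 × 5 = 10. M₁ = 5, y₁ ≡ 1 (mod 2). M₂ = 2, y₂ ≡ 3 (mod 5). x = 0×5×1 + 4×2×3 ≡ 4 (mod 10)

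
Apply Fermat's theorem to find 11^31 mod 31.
By Fermat: 11^{30} ≡ 1 mod 31. So 11^{31} = 11^{30} · 11^{1} ≡ 11^{1} ≡ 11 mod 31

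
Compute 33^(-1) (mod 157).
Since 157 is prime, by Fermat 33^(-1) ≡ 33^{155} ≡ 138 (mod 157). Verify: 33 × 138 = 4554 ≡ 1 (mod 157)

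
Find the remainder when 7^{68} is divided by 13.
By Fermat: 7^{12} ≡ 1 (mod 13). 68 = 5×12 + 8. So 7^{68} ≡ 7^{8} ≡ 3 (mod 13)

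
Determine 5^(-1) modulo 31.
Since 31 is prime, by Fermat 5^(-1) ≡ 5^{29} ≡ 25 (mod 31). Verify: 5 × 25 = 125 ≡ 1 (mod 31)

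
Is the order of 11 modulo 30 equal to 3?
Powers of 11 mod 30: 11^1≡11, 11^2≡1. Already 11^2≡1, so the order is 2 < 3. No, the actual order is 2.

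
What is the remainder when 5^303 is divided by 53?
Using Fermat: 5^{52} ≡ 1 (mod 53). 303 ≡ 43 (mod 52). So 5^{303} ≡ 5^{43} ≡ 41 (mod 53)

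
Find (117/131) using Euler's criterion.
(117/131) = 117^{65} mod 131 = 1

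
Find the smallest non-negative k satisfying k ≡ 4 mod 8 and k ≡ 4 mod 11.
M = 8 × 11 = 88. M₁ = 11, y₁ ≡ 3 mod 8. M₂ = 8, y₂ ≡ 7 mod 11. k = 4×11×3 + 4×8×7 ≡ 4 mod 88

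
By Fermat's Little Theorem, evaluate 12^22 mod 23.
By Fermat's Little Theorem, 12^{22} ≡ 1 (mod 23) since 23 is prime and gcd(12, 23) = 1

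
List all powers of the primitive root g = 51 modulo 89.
51^1, 51^2, ..., 51^{88} mod 89: [51, 20, 41, 44, 19, 79, 24, 67, 35, 5, 77, 11, 27, 42, 6, 39, 31, 68, 86, 25, 29, 55, 46, 32, 30, 17, 66, 73, 74, 36, 56, 8, 52, 71, 61, 85, 63, 9, 14, 2, 13, 40, 82, 88, 38, 69, 48, 45, 70, 10, 65, 22, 54, 84, 12, 78, 62, 47, 83, 50, 58, 21, 3, 64, 60, 34, 43, 57, 59, 72, 23, 16, 15, 53, 33, 81, 37, 18, 28, 4, 26, 80, 75, 87, 76, 49, 7, 1]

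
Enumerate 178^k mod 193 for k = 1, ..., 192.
178^1, 178^2, ..., 178^{192} mod 193: [178, 32, 99, 59, 80, 151, 51, 7, 88, 31, 114, 27, 174, 92, 164, 49, 37, 24, 26, 189, 60, 65, 183, 150, 66, 168, 182, 165, 34, 69, 123, 85, 76, 18, 116, 190, 45, 97, 89, 16, 146, 126, 40, 172, 122, 100, 44, 112, 57, 110, 87, 46, 82, 121, 115, 12, 13, 191, 30, 129, 188, 75, 33, 84, 91, 179, 17, 131, 158, 139, 38, 9, 58, 95, 119, 145, 141, 8, 73, 63, 20, 86, 61, 50, 22, 56, 125, 55, 140, 23, 41, 157, 154, 6, 103, 192, 15, 161, 94, 134, 113, 42, 142, 186, 105, 162, 79, 166, 19, 101, 29, 144, 156, 169, 167, 4, 133, 128, 10, 43, 127, 25, 11, 28, 159, 124, 70, 108, 117, 175, 77, 3, 148, 96, 104, 177, 47, 67, 153, 21, 71, 93, 149, 81, 136, 83, 106, 147, 111, 72, 78, 181, 180, 2, 163, 64, 5, 118, 160, 109, 102, 14, 176, 62, 35, 54, 155, 184, 135, 98, 74, 48, 52, 185, 120, 130, 173, 107, 132, 143, 171, 137, 68, 138, 53, 170, 152, 36, 39, 187, 90, 1]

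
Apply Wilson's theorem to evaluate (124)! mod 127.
(126)! = (124)! × (125) × (126) ≡ -1 (mod 127). So (124)! ≡ -1 × [(126)(125)]^(-1) ≡ 63 (mod 127)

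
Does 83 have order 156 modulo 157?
ord_157(83) divides 156. For each prime q|156: 83^{78}≡156, 83^{52}≡144, 83^{12}≡46, none ≡ 1. So 83 has order 156 and is a primitive root mod 157.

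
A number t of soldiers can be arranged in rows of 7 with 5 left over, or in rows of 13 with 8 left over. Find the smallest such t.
M = 7 × 13 = 91. M₁ = 13, y₁ ≡ 6 (mod 7). M₂ = 7, y₂ ≡ 2 (mod 13). t = 5×13×6 + 8×7×2 ≡ 47 (mod 91)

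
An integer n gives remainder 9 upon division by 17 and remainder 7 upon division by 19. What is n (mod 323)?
M = 17 × 19 = 323. M₁ = 19, y₁ ≡ 9 (mod 17). M₂ = 17, y₂ ≡ 9 (mod 19). n = 9×19×9 + 7×17×9 ≡ 26 (mod 323)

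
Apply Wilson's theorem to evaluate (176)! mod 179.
(178)! = (176)! × (177) × (178) ≡ -1 (mod 179). So (176)! ≡ -1 × [(178)(177)]^(-1) ≡ 89 (mod 179)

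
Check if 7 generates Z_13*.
ord_13(7) divides 12. For each prime q|12: 7^{6}≡12, 7^{4}≡9, none ≡ 1. So 7 has order 12 and is a primitive root mod 13.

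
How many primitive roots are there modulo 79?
Number of primitive roots mod 79 = φ(p-1) = φ(78) = 24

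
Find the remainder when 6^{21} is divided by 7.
By Fermat: 6^{6} ≡ 1 mod 7. 21 = 3×6 + 3. So 6^{21} ≡ 6^{3} ≡ 6 mod 7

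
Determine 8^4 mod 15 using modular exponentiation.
8^{4} = 4096 ≡ 1 (mod 15)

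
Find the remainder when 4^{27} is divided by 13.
By Fermat: 4^{12} ≡ 1 mod 13. 27 = 2×12 + 3. So 4^{27} ≡ 4^{3} ≡ 12 mod 13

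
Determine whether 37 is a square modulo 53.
By Euler's criterion: 37^{26} ≡ 1 mod 53. Since this equals 1, 37 is a QR.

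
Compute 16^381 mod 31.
Using Fermat: 16^{30} ≡ 1 (mod 31). 381 ≡ 21 (mod 30). So 16^{381} ≡ 16^{21} ≡ 16 (mod 31)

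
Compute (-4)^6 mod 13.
By repeated squaring mod 13: (-4)^{1}≡9, (-4)^{2}≡3, (-4)^{4}≡9. Then (-4)^{6} = (-4)^{4+2} ≡ 9 × 3 ≡ 1 mod 13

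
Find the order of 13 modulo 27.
Powers of 13 mod 27: 13^1≡13, 13^2≡7, 13^3≡10, 13^4≡22, 13^5≡16, 13^6≡19, 13^7≡4, 13^8≡25, 13^9≡1. So the order of 13 is 9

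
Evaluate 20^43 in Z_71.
By repeated squaring (mod 71): 20^{1}≡20, 20^{2}≡45, 20^{4}≡37, 20^{8}≡20, 20^{16}≡45, 20^{32}≡37. Then 20^{43} = 20^{32+8+2+1} ≡ 37 × 20 × 45 × 20 ≡ 20 (mod 71)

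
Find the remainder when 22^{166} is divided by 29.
By Fermat: 22^{28} ≡ 1 mod 29. 166 = 5×28 + 26. So 22^{166} ≡ 22^{26} ≡ 16 mod 29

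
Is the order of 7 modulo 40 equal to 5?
Powers of 7 mod 40: 7^1≡7, 7^2≡9, 7^3≡23, 7^4≡1. Already 7^4≡1, so the order is 4 < 5. No, the actual order is 4.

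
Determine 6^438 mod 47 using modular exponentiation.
Using Fermat: 6^{46} ≡ 1 (mod 47). 438 ≡ 24 (mod 46). So 6^{438} ≡ 6^{24} ≡ 6 (mod 47)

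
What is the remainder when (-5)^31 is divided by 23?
Using Fermat: (-5)^{22} ≡ 1 (mod 23). 31 ≡ 9 (mod 22). So (-5)^{31} ≡ (-5)^{9} ≡ 12 (mod 23)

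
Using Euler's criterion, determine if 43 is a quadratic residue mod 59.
By Euler's criterion: 43^{29} ≡ 58 mod 59. Since this equals -1 (≡ 58), 43 is not a QR.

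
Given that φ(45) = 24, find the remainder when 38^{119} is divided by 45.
By Euler: 38^{24} ≡ 1 (mod 45) since gcd(38, 45) = 1. 119 = 4×24 + 23. So 38^{119} ≡ 38^{23} ≡ 32 (mod 45)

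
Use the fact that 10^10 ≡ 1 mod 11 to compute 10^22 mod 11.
By Fermat: 10^{10} ≡ 1 mod 11. 22 = 2×10 + 2. So 10^{22} ≡ 10^{2} ≡ 1 mod 11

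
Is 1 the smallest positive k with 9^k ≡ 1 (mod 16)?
Powers of 9 mod 16: 9^1≡9, 9^2≡1. 9^1≡9≢1, so ord ≠ 1. No, the actual order is 2.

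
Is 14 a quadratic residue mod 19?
By Euler's criterion: 14^{9} ≡ 18 mod 19. Since this equals -1 (≡ 18), 14 is not a QR.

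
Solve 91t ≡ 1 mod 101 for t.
Since 101 is prime, by Fermat 91^(-1) ≡ 91^{99} ≡ 10 mod 101. Verify: 91 × 10 = 910 ≡ 1 mod 101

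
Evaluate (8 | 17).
(8/17) = 8^{8} mod 17 = 1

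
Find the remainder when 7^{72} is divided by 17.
By Fermat: 7^{16} ≡ 1 mod 17. 72 = 4×16 + 8. So 7^{72} ≡ 7^{8} ≡ 16 mod 17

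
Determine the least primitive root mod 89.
g = 3. Powers: [3, 9, 27, 81, 65, 17, 51, ...] generates all 88 non-zero residues.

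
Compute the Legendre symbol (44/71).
(44/71) = 44^{35} mod 71 = -1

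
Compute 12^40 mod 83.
By repeated squaring mod 83: 12^{1}≡12, 12^{2}≡61, 12^{4}≡69, 12^{8}≡30, 12^{16}≡70, 12^{32}≡3. Then 12^{40} = 12^{32+8} ≡ 3 × 30 ≡ 7 mod 83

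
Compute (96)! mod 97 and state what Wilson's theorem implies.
(96)! mod 97 = 96. Since this equals -1 mod 97, Wilson confirms 97 is prime.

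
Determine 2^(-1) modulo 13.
Since 13 is prime, by Fermat 2^(-1) ≡ 2^{11} ≡ 7 mod 13. Verify: 2 × 7 = 14 ≡ 1 mod 13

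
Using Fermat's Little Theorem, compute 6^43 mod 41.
By Fermat: 6^{40} ≡ 1 mod 41. So 6^{43} = 6^{40} · 6^{3} ≡ 6^{3} ≡ 11 mod 41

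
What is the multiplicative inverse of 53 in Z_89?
Since 89 is prime, by Fermat 53^(-1) ≡ 53^{87} ≡ 42 mod 89. Verify: 53 × 42 = 2226 ≡ 1 mod 89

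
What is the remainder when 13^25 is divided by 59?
By repeated squaring (mod 59): 13^{1}≡13, 13^{2}≡51, 13^{4}≡5, 13^{8}≡25, 13^{16}≡35. Then 13^{25} = 13^{16+8+1} ≡ 35 × 25 × 13 ≡ 47 (mod 59)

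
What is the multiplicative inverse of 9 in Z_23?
Since 23 is prime, by Fermat 9^(-1) ≡ 9^{21} ≡ 18 (mod 23). Verify: 9 × 18 = 162 ≡ 1 (mod 23)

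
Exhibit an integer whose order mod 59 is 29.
3 has order 29 mod 59 since 3^{29} ≡ 1 mod 59 and no smaller power works.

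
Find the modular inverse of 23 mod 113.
Since 113 is prime, by Fermat 23^(-1) ≡ 23^{111} ≡ 59 mod 113. Verify: 23 × 59 = 1357 ≡ 1 mod 113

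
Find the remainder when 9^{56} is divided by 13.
By Fermat: 9^{12} ≡ 1 mod 13. 56 = 4×12 + 8. So 9^{56} ≡ 9^{8} ≡ 3 mod 13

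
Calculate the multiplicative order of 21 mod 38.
Powers of 21 mod 38: 21^1≡21, 21^2≡23, 21^3≡27, 21^4≡35, 21^5≡13, 21^6≡7, 21^7≡33, 21^8≡9, 21^9≡37, 21^10≡17, 21^11≡15, 21^12≡11, 21^13≡3, 21^14≡25, 21^15≡31, 21^16≡5, 21^17≡29, 21^18≡1. ord_38(21) = 18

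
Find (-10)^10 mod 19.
By repeated squaring mod 19: (-10)^{1}≡9, (-10)^{2}≡5, (-10)^{4}≡6, (-10)^{8}≡17. Then (-10)^{10} = (-10)^{8+2} ≡ 17 × 5 ≡ 9 mod 19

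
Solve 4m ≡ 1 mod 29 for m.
Since 29 is prime, by Fermat 4^(-1) ≡ 4^{27} ≡ 22 mod 29. Verify: 4 × 22 = 88 ≡ 1 mod 29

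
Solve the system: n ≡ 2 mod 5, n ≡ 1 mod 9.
M = 5 × 9 = 45. M₁ = 9, y₁ ≡ 4 mod 5. M₂ = 5, y₂ ≡ 2 mod 9. n = 2×9×4 + 1×5×2 ≡ 37 mod 45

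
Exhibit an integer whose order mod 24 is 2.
5 has order 2 mod 24 since 5^{2} ≡ 1 mod 24 and no smaller power works.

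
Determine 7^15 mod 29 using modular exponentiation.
By repeated squaring mod 29: 7^{1}≡7, 7^{2}≡20, 7^{4}≡23, 7^{8}≡7. Then 7^{15} = 7^{8+4+2+1} ≡ 7 × 23 × 20 × 7 ≡ 7 mod 29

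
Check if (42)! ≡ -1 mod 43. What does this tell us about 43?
(42)! mod 43 = 42. Since this equals -1 mod 43, Wilson confirms 43 is prime.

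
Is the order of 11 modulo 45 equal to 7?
Powers of 11 mod 45: 11^1≡11, 11^2≡31, 11^3≡26, 11^4≡16, 11^5≡41, 11^6≡1. Already 11^6≡1, so the order is 6 < 7. No, the actual order is 6.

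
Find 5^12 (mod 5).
By repeated squaring (mod 5): 5^{1}≡0, 5^{2}≡0, 5^{4}≡0, 5^{8}≡0. Then 5^{12} = 5^{8+4} ≡ 0 × 0 ≡ 0 (mod 5)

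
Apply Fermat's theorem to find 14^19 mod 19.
By Fermat: 14^{18} ≡ 1 mod 19. So 14^{19} = 14^{18} · 14^{1} ≡ 14^{1} ≡ 14 mod 19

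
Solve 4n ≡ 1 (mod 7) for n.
Since 7 is prime, by Fermat 4^(-1) ≡ 4^{5} ≡ 2 (mod 7). Verify: 4 × 2 = 8 ≡ 1 (mod 7)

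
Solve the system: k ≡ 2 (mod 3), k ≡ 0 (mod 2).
M = 3 × 2 = 6. M₁ = 2, y₁ ≡ 2 (mod 3). M₂ = 3, y₂ ≡ 1 (mod 2). k = 2×2×2 + 0×3×1 ≡ 2 (mod 6)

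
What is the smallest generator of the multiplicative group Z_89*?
g = 3. For each prime q|88: 3^{44}≡88, 3^{8}≡64, none ≡ 1, so ord_89(3) = 88 and 3 is a primitive root.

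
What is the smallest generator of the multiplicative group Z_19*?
g = 2. Powers: [2, 4, 8, 16, 13, 7, 14, 9, 18, ...] generates all 18 non-zero residues.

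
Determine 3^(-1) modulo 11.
Since 11 is prime, by Fermat 3^(-1) ≡ 3^{9} ≡ 4 mod 11. Verify: 3 × 4 = 12 ≡ 1 mod 11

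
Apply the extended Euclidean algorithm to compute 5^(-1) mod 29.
Extended GCD: 5(6) + 29(-1) = 1. So 5^(-1) ≡ 6 (mod 29). Verify: 5 × 6 = 30 ≡ 1 (mod 29)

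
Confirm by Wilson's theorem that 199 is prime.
(198)! mod 199 = 198. Since this equals -1 mod 199, Wilson confirms 199 is prime.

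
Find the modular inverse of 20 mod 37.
Since 37 is prime, by Fermat 20^(-1) ≡ 20^{35} ≡ 13 (mod 37). Verify: 20 × 13 = 260 ≡ 1 (mod 37)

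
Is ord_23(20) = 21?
Powers of 20 mod 23: 20^1≡20, 20^2≡9, 20^3≡19, 20^4≡12, 20^5≡10, 20^6≡16, 20^7≡21, 20^8≡6, 20^9≡5, 20^10≡8, 20^11≡22, 20^12≡3, 20^13≡14, 20^14≡4, 20^15≡11, 20^16≡13, 20^17≡7, 20^18≡2, 20^19≡17, 20^20≡18, 20^21≡15, 20^22≡1. 20^21≡15≢1, so ord ≠ 21. No, the actual order is 22.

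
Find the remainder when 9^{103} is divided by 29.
By Fermat: 9^{28} ≡ 1 (mod 29). 103 = 3×28 + 19. So 9^{103} ≡ 9^{19} ≡ 5 (mod 29)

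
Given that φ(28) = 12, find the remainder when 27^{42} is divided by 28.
By Euler: 27^{12} ≡ 1 mod 28 since gcd(27, 28) = 1. 42 = 3×12 + 6. So 27^{42} ≡ 27^{6} ≡ 1 mod 28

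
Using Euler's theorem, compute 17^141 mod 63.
By Euler: 17^{36} ≡ 1 (mod 63) since gcd(17, 63) = 1. 141 = 3×36 + 33. So 17^{141} ≡ 17^{33} ≡ 62 (mod 63)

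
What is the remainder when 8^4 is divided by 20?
8^{4} = 4096 ≡ 16 mod 20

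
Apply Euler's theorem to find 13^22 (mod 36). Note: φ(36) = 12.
By Euler: 13^{12} ≡ 1 (mod 36) since gcd(13, 36) = 1. 22 = 1×12 + 10. So 13^{22} ≡ 13^{10} ≡ 13 (mod 36)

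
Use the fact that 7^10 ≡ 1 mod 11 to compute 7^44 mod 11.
By Fermat: 7^{10} ≡ 1 mod 11. 44 = 4×10 + 4. So 7^{44} ≡ 7^{4} ≡ 3 mod 11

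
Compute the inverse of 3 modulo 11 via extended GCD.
Extended GCD: 3(4) + 11(-1) = 1. So 3^(-1) ≡ 4 mod 11. Verify: 3 × 4 = 12 ≡ 1 mod 11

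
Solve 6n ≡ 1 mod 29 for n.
Since 29 is prime, by Fermat 6^(-1) ≡ 6^{27} ≡ 5 mod 29. Verify: 6 × 5 = 30 ≡ 1 mod 29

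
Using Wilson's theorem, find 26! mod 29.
(28)! = (26)! × (27) × (28) ≡ -1 (mod 29). So (26)! ≡ -1 × [(28)(27)]^(-1) ≡ 14 (mod 29)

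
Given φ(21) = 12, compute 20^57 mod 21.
By Euler: 20^{12} ≡ 1 mod 21 since gcd(20, 21) = 1. 57 = 4×12 + 9. So 20^{57} ≡ 20^{9} ≡ 20 mod 21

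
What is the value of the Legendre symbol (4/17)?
(4/17) = 4^{8} mod 17 = 1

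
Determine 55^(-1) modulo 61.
Since 61 is prime, by Fermat 55^(-1) ≡ 55^{59} ≡ 10 (mod 61). Verify: 55 × 10 = 550 ≡ 1 (mod 61)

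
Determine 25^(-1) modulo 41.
Since 41 is prime, by Fermat 25^(-1) ≡ 25^{39} ≡ 23 (mod 41). Verify: 25 × 23 = 575 ≡ 1 (mod 41)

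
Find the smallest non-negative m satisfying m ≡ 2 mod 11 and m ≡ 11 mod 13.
M = 11 × 13 = 143. M₁ = 13, y₁ ≡ 6 mod 11. M₂ = 11, y₂ ≡ 6 mod 13. m = 2×13×6 + 11×11×6 ≡ 24 mod 143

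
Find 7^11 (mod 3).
Using Fermat: 7^{2} ≡ 1 (mod 3). 11 ≡ 1 (mod 2). So 7^{11} ≡ 7^{1} ≡ 1 (mod 3)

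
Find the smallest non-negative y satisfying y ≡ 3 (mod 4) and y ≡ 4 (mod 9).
M = 4 × 9 = 36. M₁ = 9, y₁ ≡ 1 (mod 4). M₂ = 4, y₂ ≡ 7 (mod 9). y = 3×9×1 + 4×4×7 ≡ 31 (mod 36)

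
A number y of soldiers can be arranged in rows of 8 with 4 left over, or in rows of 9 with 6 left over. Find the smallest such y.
M = 8 × 9 = 72. M₁ = 9, y₁ ≡ 1 mod 8. M₂ = 8, y₂ ≡ 8 mod 9. y = 4×9×1 + 6×8×8 ≡ 60 mod 72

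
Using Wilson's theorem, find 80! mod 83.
(82)! = (80)! × (81) × (82) ≡ -1 mod 83. So (80)! ≡ -1 × [(82)(81)]^(-1) ≡ 41 mod 83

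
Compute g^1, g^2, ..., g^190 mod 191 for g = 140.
140^1, 140^2, ..., 140^{190} mod 191: [140, 118, 94, 172, 14, 50, 124, 170, 116, 5, 127, 17, 88, 96, 70, 59, 47, 86, 7, 25, 62, 85, 58, 98, 159, 104, 44, 48, 35, 125, 119, 43, 99, 108, 31, 138, 29, 49, 175, 52, 22, 24, 113, 158, 155, 117, 145, 54, 111, 69, 110, 120, 183, 26, 11, 12, 152, 79, 173, 154, 168, 27, 151, 130, 55, 60, 187, 13, 101, 6, 76, 135, 182, 77, 84, 109, 171, 65, 123, 30, 189, 102, 146, 3, 38, 163, 91, 134, 42, 150, 181, 128, 157, 15, 190, 51, 73, 97, 19, 177, 141, 67, 21, 75, 186, 64, 174, 103, 95, 121, 132, 144, 105, 184, 166, 129, 106, 133, 93, 32, 87, 147, 143, 156, 66, 72, 148, 92, 83, 160, 53, 162, 142, 16, 139, 169, 167, 78, 33, 36, 74, 46, 137, 80, 122, 81, 71, 8, 165, 180, 179, 39, 112, 18, 37, 23, 164, 40, 61, 136, 131, 4, 178, 90, 185, 115, 56, 9, 114, 107, 82, 20, 126, 68, 161, 2, 89, 45, 188, 153, 28, 100, 57, 149, 41, 10, 63, 34, 176, 1]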